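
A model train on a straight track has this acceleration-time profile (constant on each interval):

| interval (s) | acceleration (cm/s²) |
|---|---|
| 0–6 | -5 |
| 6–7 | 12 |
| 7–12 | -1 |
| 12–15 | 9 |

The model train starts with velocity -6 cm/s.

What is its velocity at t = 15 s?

Δv equals the area under the a-t graph; then v = v₀ + Δv.
0–6 s: -5 × 6 = -30 cm/s
6–7 s: 12 × 1 = 12 cm/s
7–12 s: -1 × 5 = -5 cm/s
12–15 s: 9 × 3 = 27 cm/s
Δv = 4 cm/s, so v(15) = -6 + (4) = -2 cm/s.

-2 cm/s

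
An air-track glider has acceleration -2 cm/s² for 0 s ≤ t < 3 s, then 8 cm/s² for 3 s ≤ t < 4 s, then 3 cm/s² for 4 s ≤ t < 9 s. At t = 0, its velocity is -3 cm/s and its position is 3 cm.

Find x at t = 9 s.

12.5 cm

On each constant-a segment, Δv = aΔt and Δx = v₀Δt + ½aΔt²; chain segment to segment.
0–3 s: v starts -3 cm/s; Δx = -3·3 + ½·-2·3² = -18 cm; v ends -9 cm/s.
3–4 s: v starts -9 cm/s; Δx = -9·1 + ½·8·1² = -5 cm; v ends -1 cm/s.
4–9 s: v starts -1 cm/s; Δx = -1·5 + ½·3·5² = 32.5 cm; v ends 14 cm/s.
x(9) = 3 + Σ Δx = 12.5 cm.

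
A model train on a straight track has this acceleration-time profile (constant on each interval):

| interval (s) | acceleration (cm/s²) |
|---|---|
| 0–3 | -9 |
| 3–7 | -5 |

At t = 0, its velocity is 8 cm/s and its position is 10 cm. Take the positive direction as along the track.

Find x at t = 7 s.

-122.5 cm

On each constant-a segment, Δv = aΔt and Δx = v₀Δt + ½aΔt²; chain segment to segment.
0–3 s: v starts 8 cm/s; Δx = 8·3 + ½·-9·3² = -16.5 cm; v ends -19 cm/s.
3–7 s: v starts -19 cm/s; Δx = -19·4 + ½·-5·4² = -116 cm; v ends -39 cm/s.
x(7) = 10 + Σ Δx = -122.5 cm.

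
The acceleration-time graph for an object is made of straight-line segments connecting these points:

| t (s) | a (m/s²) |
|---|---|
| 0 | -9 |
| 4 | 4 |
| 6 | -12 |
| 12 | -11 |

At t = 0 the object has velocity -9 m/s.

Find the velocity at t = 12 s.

-96 m/s

Δv equals the area under the a-t graph; then v = v₀ + Δv.
0–4 s: ½(-9 + 4)(4) = -10 m/s
4–6 s: ½(4 + -12)(2) = -8 m/s
6–12 s: ½(-12 + -11)(6) = -69 m/s
Δv = -87 m/s, so v(12) = -9 + (-87) = -96 m/s.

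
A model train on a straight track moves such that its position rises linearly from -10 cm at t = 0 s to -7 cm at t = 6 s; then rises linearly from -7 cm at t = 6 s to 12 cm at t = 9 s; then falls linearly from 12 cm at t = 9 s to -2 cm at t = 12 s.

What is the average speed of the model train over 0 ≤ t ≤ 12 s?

3 cm/s

Average speed = (total path length)/(elapsed time); on a piecewise-linear x-t graph the path length is Σ|Δx|.
0–6 s: |Δx| = |-7 − -10| = 3 cm
6–9 s: |Δx| = |12 − -7| = 19 cm
9–12 s: |Δx| = |-2 − 12| = 14 cm
Total path = 36 cm; average speed = 36/12 = 3 cm/s.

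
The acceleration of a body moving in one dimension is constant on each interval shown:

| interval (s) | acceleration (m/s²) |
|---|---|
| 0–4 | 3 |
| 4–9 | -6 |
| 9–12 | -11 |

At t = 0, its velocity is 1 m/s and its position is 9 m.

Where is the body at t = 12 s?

-73.5 m

On each constant-a segment, Δv = aΔt and Δx = v₀Δt + ½aΔt²; chain segment to segment.
0–4 s: v starts 1 m/s; Δx = 1·4 + ½·3·4² = 28 m; v ends 13 m/s.
4–9 s: v starts 13 m/s; Δx = 13·5 + ½·-6·5² = -10 m; v ends -17 m/s.
9–12 s: v starts -17 m/s; Δx = -17·3 + ½·-11·3² = -100.5 m; v ends -50 m/s.
x(12) = 9 + Σ Δx = -73.5 m.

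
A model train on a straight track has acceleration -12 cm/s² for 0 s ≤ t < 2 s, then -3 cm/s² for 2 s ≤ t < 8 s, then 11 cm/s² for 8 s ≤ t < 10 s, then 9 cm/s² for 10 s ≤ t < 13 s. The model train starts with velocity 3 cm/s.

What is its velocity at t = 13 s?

10 cm/s

Δv equals the area under the a-t graph; then v = v₀ + Δv.
0–2 s: -12 × 2 = -24 cm/s
2–8 s: -3 × 6 = -18 cm/s
8–10 s: 11 × 2 = 22 cm/s
10–13 s: 9 × 3 = 27 cm/s
Δv = 7 cm/s, so v(13) = 3 + (7) = 10 cm/s.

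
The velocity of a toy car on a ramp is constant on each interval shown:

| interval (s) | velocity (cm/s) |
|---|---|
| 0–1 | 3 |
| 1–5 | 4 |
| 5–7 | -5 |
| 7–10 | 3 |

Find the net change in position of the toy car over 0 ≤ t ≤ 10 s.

Displacement is the signed area under the v-t curve.
0–1 s: 3 × 1 = 3 cm
1–5 s: 4 × 4 = 16 cm
5–7 s: -5 × 2 = -10 cm
7–10 s: 3 × 3 = 9 cm
Net displacement = 18 cm

18 cm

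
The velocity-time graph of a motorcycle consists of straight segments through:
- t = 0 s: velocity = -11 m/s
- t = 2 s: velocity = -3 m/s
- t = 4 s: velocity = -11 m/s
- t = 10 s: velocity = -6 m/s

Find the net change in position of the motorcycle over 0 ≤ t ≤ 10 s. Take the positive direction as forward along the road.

Displacement is the signed area under the v-t curve.
0–2 s: ½(-11 + -3)(2) = -14 m
2–4 s: ½(-3 + -11)(2) = -14 m
4–10 s: ½(-11 + -6)(6) = -51 m
Net displacement = -79 m

-79 m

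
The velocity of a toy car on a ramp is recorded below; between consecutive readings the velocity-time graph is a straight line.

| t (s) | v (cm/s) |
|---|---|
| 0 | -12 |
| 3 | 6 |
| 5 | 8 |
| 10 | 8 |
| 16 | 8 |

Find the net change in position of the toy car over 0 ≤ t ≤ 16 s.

Displacement is the signed area under the v-t curve.
0–3 s: ½(-12 + 6)(3) = -9 cm
3–5 s: ½(6 + 8)(2) = 14 cm
5–10 s: 8 × 5 = 40 cm
10–16 s: 8 × 6 = 48 cm
Net displacement = 93 cm

93 cm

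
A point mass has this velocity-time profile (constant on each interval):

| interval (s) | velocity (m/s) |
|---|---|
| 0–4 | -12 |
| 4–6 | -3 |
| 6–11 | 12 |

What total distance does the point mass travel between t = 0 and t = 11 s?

114 m

Total distance travelled is ∫|v| dt — sum the magnitudes of each area piece.
0–4 s: |-12| × 4 = 48 m
4–6 s: |-3| × 2 = 6 m
6–11 s: |12| × 5 = 60 m
Total distance = 114 m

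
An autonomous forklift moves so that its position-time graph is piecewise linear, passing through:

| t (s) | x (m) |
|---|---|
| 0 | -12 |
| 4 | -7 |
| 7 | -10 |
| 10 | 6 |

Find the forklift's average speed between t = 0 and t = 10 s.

2.4 m/s

Average speed = (total path length)/(elapsed time); on a piecewise-linear x-t graph the path length is Σ|Δx|.
0–4 s: |Δx| = |-7 − -12| = 5 m
4–7 s: |Δx| = |-10 − -7| = 3 m
7–10 s: |Δx| = |6 − -10| = 16 m
Total path = 24 m; average speed = 24/10 = 2.4 m/s.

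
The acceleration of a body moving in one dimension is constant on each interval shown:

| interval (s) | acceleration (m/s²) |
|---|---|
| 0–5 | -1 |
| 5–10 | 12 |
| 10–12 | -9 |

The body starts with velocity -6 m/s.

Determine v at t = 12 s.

31 m/s

Δv equals the area under the a-t graph; then v = v₀ + Δv.
0–5 s: -1 × 5 = -5 m/s
5–10 s: 12 × 5 = 60 m/s
10–12 s: -9 × 2 = -18 m/s
Δv = 37 m/s, so v(12) = -6 + (37) = 31 m/s.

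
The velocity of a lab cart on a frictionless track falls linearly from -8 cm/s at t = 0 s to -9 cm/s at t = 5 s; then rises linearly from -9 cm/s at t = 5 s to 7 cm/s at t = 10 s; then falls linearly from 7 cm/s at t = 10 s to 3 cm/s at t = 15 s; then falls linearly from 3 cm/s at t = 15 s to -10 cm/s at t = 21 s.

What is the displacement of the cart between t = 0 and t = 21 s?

Displacement is the signed area under the v-t curve.
0–5 s: ½(-8 + -9)(5) = -42.5 cm
5–10 s: ½(-9 + 7)(5) = -5 cm
10–15 s: ½(7 + 3)(5) = 25 cm
15–21 s: ½(3 + -10)(6) = -21 cm
Net displacement = -43.5 cm

-43.5 cm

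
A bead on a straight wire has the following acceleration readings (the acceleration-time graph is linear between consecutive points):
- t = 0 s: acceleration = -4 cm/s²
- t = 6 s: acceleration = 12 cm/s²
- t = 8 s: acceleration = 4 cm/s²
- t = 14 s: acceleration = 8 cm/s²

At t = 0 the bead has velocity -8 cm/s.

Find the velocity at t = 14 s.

Δv equals the area under the a-t graph; then v = v₀ + Δv.
0–6 s: ½(-4 + 12)(6) = 24 cm/s
6–8 s: ½(12 + 4)(2) = 16 cm/s
8–14 s: ½(4 + 8)(6) = 36 cm/s
Δv = 76 cm/s, so v(14) = -8 + (76) = 68 cm/s.

68 cm/s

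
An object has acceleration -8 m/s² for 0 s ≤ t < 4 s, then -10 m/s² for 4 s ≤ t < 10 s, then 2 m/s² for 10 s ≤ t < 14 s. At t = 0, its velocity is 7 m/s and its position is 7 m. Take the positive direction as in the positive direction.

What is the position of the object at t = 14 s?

-683 m

On each constant-a segment, Δv = aΔt and Δx = v₀Δt + ½aΔt²; chain segment to segment.
0–4 s: v starts 7 m/s; Δx = 7·4 + ½·-8·4² = -36 m; v ends -25 m/s.
4–10 s: v starts -25 m/s; Δx = -25·6 + ½·-10·6² = -330 m; v ends -85 m/s.
10–14 s: v starts -85 m/s; Δx = -85·4 + ½·2·4² = -324 m; v ends -77 m/s.
x(14) = 7 + Σ Δx = -683 m.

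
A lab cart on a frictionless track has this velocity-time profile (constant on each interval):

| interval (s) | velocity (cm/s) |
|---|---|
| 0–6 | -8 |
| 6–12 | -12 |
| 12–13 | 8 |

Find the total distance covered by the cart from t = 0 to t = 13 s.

128 cm

Distance (not displacement) is the total path length: add the absolute areas under v-t.
0–6 s: |-8| × 6 = 48 cm
6–12 s: |-12| × 6 = 72 cm
12–13 s: |8| × 1 = 8 cm
Total distance = 128 cm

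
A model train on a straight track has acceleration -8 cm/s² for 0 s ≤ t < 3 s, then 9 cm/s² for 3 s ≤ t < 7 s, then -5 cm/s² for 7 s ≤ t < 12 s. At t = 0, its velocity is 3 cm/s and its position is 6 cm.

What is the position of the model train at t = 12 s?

-20.5 cm

On each constant-a segment, Δv = aΔt and Δx = v₀Δt + ½aΔt²; chain segment to segment.
0–3 s: v starts 3 cm/s; Δx = 3·3 + ½·-8·3² = -27 cm; v ends -21 cm/s.
3–7 s: v starts -21 cm/s; Δx = -21·4 + ½·9·4² = -12 cm; v ends 15 cm/s.
7–12 s: v starts 15 cm/s; Δx = 15·5 + ½·-5·5² = 12.5 cm; v ends -10 cm/s.
x(12) = 6 + Σ Δx = -20.5 cm.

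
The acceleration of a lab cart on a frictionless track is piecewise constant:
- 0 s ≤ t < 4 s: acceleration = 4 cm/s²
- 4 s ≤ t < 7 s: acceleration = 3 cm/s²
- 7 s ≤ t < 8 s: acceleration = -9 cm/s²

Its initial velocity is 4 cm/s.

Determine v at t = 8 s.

20 cm/s

Δv equals the area under the a-t graph; then v = v₀ + Δv.
0–4 s: 4 × 4 = 16 cm/s
4–7 s: 3 × 3 = 9 cm/s
7–8 s: -9 × 1 = -9 cm/s
Δv = 16 cm/s, so v(8) = 4 + (16) = 20 cm/s.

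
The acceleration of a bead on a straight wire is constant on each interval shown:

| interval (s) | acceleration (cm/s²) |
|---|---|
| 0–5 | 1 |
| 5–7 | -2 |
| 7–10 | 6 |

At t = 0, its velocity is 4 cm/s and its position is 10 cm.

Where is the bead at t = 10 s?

98.5 cm

On each constant-a segment, Δv = aΔt and Δx = v₀Δt + ½aΔt²; chain segment to segment.
0–5 s: v starts 4 cm/s; Δx = 4·5 + ½·1·5² = 32.5 cm; v ends 9 cm/s.
5–7 s: v starts 9 cm/s; Δx = 9·2 + ½·-2·2² = 14 cm; v ends 5 cm/s.
7–10 s: v starts 5 cm/s; Δx = 5·3 + ½·6·3² = 42 cm; v ends 23 cm/s.
x(10) = 10 + Σ Δx = 98.5 cm.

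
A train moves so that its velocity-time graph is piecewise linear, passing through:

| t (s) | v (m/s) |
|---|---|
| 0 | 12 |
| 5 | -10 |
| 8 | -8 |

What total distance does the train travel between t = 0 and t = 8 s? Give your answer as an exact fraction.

602/11 m

Total distance travelled is ∫|v| dt — sum the magnitudes of each area piece.
0–5 s: v = 0 at t = 30/11 s; triangle areas 180/11 + 125/11 = 305/11 m
5–8 s: |½(-10 + -8)(3)| = 27 m
Total distance = 602/11 m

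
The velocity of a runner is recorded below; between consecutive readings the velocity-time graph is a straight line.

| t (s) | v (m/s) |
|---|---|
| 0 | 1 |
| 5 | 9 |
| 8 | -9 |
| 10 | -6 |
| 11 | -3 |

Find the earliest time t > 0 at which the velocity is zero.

t = 6.5 s

v changes sign on 5–8 s (from 9 to -9); the graph is linear there, so v = 0 at t = 5 + (-9)·(8 − 5)/(-9 − 9) = 6.5 s.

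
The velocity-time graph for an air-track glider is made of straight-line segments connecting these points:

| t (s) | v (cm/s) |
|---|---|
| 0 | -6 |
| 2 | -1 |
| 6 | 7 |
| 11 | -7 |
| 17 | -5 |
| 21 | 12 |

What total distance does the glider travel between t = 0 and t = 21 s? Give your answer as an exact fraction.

1579/17 cm

Distance (not displacement) is the total path length: add the absolute areas under v-t.
0–2 s: |½(-6 + -1)(2)| = 7 cm
2–6 s: v = 0 at t = 2.5 s; triangle areas 0.25 + 12.25 = 12.5 cm
6–11 s: v = 0 at t = 8.5 s; triangle areas 8.75 + 8.75 = 17.5 cm
11–17 s: |½(-7 + -5)(6)| = 36 cm
17–21 s: v = 0 at t = 309/17 s; triangle areas 50/17 + 288/17 = 338/17 cm
Total distance = 1579/17 cm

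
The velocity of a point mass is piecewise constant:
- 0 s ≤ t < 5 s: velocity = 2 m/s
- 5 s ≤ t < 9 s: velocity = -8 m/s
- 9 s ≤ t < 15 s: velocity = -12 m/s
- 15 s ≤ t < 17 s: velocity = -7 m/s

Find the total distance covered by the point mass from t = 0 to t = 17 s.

128 m

Distance (not displacement) is the total path length: add the absolute areas under v-t.
0–5 s: |2| × 5 = 10 m
5–9 s: |-8| × 4 = 32 m
9–15 s: |-12| × 6 = 72 m
15–17 s: |-7| × 2 = 14 m
Total distance = 128 m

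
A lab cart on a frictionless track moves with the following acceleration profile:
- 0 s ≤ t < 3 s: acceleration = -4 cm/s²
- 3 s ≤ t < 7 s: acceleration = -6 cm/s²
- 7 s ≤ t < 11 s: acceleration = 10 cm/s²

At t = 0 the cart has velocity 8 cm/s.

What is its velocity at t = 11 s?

12 cm/s

Δv equals the area under the a-t graph; then v = v₀ + Δv.
0–3 s: -4 × 3 = -12 cm/s
3–7 s: -6 × 4 = -24 cm/s
7–11 s: 10 × 4 = 40 cm/s
Δv = 4 cm/s, so v(11) = 8 + (4) = 12 cm/s.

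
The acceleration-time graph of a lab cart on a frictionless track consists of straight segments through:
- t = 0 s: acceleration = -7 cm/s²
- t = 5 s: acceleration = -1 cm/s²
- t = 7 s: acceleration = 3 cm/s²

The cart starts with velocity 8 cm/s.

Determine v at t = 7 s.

Δv equals the area under the a-t graph; then v = v₀ + Δv.
0–5 s: ½(-7 + -1)(5) = -20 cm/s
5–7 s: ½(-1 + 3)(2) = 2 cm/s
Δv = -18 cm/s, so v(7) = 8 + (-18) = -10 cm/s.

-10 cm/s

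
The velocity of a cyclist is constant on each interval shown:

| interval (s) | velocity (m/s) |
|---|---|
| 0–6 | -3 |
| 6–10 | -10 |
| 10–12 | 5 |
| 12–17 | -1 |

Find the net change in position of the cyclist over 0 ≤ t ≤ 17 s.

-53 m

Displacement is the signed area under the v-t curve.
0–6 s: -3 × 6 = -18 m
6–10 s: -10 × 4 = -40 m
10–12 s: 5 × 2 = 10 m
12–17 s: -1 × 5 = -5 m
Net displacement = -53 m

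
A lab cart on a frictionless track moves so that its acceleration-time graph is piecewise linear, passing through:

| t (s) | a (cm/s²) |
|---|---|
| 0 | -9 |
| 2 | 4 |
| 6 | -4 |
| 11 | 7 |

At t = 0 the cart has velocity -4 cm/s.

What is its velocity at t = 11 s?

-1.5 cm/s

Δv equals the area under the a-t graph; then v = v₀ + Δv.
0–2 s: ½(-9 + 4)(2) = -5 cm/s
2–6 s: ½(4 + -4)(4) = 0 cm/s
6–11 s: ½(-4 + 7)(5) = 7.5 cm/s
Δv = 2.5 cm/s, so v(11) = -4 + (2.5) = -1.5 cm/s.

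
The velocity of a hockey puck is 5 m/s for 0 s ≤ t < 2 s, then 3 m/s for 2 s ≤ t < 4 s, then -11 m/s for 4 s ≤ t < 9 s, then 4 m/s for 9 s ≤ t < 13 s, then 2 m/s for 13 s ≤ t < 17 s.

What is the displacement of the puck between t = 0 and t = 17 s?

Net displacement equals the area under the velocity-time graph (areas below the axis count negative).
0–2 s: 5 × 2 = 10 m
2–4 s: 3 × 2 = 6 m
4–9 s: -11 × 5 = -55 m
9–13 s: 4 × 4 = 16 m
13–17 s: 2 × 4 = 8 m
Net displacement = -15 m

-15 m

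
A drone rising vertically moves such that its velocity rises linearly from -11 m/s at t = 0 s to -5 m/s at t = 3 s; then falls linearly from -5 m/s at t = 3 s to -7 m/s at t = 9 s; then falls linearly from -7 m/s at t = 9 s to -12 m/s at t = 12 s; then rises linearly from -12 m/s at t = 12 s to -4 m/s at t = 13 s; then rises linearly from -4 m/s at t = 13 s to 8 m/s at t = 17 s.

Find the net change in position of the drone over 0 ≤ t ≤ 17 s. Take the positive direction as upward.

-88.5 m

Displacement is the signed area under the v-t curve.
0–3 s: ½(-11 + -5)(3) = -24 m
3–9 s: ½(-5 + -7)(6) = -36 m
9–12 s: ½(-7 + -12)(3) = -28.5 m
12–13 s: ½(-12 + -4)(1) = -8 m
13–17 s: ½(-4 + 8)(4) = 8 m
Net displacement = -88.5 m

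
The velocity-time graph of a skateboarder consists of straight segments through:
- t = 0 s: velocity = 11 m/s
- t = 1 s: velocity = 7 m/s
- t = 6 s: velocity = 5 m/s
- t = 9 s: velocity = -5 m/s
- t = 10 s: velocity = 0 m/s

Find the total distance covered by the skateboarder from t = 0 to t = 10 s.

49 m

Distance (not displacement) is the total path length: add the absolute areas under v-t.
0–1 s: |½(11 + 7)(1)| = 9 m
1–6 s: |½(7 + 5)(5)| = 30 m
6–9 s: v = 0 at t = 7.5 s; triangle areas 3.75 + 3.75 = 7.5 m
9–10 s: |½(-5 + 0)(1)| = 2.5 m
Total distance = 49 m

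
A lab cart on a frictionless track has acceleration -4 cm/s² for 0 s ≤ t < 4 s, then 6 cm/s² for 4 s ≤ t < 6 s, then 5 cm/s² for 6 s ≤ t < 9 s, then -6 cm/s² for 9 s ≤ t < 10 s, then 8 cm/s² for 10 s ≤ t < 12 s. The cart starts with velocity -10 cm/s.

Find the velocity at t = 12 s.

Δv equals the area under the a-t graph; then v = v₀ + Δv.
0–4 s: -4 × 4 = -16 cm/s
4–6 s: 6 × 2 = 12 cm/s
6–9 s: 5 × 3 = 15 cm/s
9–10 s: -6 × 1 = -6 cm/s
10–12 s: 8 × 2 = 16 cm/s
Δv = 21 cm/s, so v(12) = -10 + (21) = 11 cm/s.

11 cm/s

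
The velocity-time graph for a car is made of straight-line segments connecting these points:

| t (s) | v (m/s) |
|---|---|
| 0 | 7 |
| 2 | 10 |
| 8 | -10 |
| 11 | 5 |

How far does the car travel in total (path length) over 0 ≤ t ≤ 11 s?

Distance (not displacement) is the total path length: add the absolute areas under v-t.
0–2 s: |½(7 + 10)(2)| = 17 m
2–8 s: v = 0 at t = 5 s; triangle areas 15 + 15 = 30 m
8–11 s: v = 0 at t = 10 s; triangle areas 10 + 2.5 = 12.5 m
Total distance = 59.5 m

59.5 m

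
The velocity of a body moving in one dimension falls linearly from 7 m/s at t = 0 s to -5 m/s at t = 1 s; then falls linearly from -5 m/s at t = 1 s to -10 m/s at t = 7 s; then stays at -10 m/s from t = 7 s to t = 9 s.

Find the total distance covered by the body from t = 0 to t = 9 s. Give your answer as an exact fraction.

817/12 m

Total distance travelled is ∫|v| dt — sum the magnitudes of each area piece.
0–1 s: v = 0 at t = 7/12 s; triangle areas 49/24 + 25/24 = 37/12 m
1–7 s: |½(-5 + -10)(6)| = 45 m
7–9 s: |-10| × 2 = 20 m
Total distance = 817/12 m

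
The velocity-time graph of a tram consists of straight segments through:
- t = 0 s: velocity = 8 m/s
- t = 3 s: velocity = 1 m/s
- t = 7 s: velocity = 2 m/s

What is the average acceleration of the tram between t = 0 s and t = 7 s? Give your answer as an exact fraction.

-6/7 m/s²

Average acceleration = Δv/Δt = (2 − 8)/(7 − 0) = -6/7 m/s².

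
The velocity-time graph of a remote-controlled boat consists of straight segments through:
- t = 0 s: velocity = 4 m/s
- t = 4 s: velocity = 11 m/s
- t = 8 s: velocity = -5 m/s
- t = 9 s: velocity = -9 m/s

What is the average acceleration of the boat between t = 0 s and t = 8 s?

-1.125 m/s²

Average acceleration = Δv/Δt = (-5 − 4)/(8 − 0) = -1.125 m/s².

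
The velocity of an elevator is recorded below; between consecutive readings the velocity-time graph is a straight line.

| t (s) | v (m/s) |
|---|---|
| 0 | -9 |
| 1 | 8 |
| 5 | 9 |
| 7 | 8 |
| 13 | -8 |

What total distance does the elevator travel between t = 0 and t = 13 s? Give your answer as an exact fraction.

Distance (not displacement) is the total path length: add the absolute areas under v-t.
0–1 s: v = 0 at t = 9/17 s; triangle areas 81/34 + 32/17 = 145/34 m
1–5 s: |½(8 + 9)(4)| = 34 m
5–7 s: |½(9 + 8)(2)| = 17 m
7–13 s: v = 0 at t = 10 s; triangle areas 12 + 12 = 24 m
Total distance = 2695/34 m

2695/34 m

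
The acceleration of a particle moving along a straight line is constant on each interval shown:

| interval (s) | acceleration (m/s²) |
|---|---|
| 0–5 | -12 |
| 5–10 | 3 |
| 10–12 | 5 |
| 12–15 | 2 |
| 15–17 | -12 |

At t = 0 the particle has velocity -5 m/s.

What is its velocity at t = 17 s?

Δv equals the area under the a-t graph; then v = v₀ + Δv.
0–5 s: -12 × 5 = -60 m/s
5–10 s: 3 × 5 = 15 m/s
10–12 s: 5 × 2 = 10 m/s
12–15 s: 2 × 3 = 6 m/s
15–17 s: -12 × 2 = -24 m/s
Δv = -53 m/s, so v(17) = -5 + (-53) = -58 m/s.

-58 m/s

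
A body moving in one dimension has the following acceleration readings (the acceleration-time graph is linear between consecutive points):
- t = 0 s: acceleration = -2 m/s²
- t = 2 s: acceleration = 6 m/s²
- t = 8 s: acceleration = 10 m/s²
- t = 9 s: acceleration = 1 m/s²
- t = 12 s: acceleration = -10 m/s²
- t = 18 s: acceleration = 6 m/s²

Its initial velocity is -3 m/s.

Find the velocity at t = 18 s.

29 m/s

Δv equals the area under the a-t graph; then v = v₀ + Δv.
0–2 s: ½(-2 + 6)(2) = 4 m/s
2–8 s: ½(6 + 10)(6) = 48 m/s
8–9 s: ½(10 + 1)(1) = 5.5 m/s
9–12 s: ½(1 + -10)(3) = -13.5 m/s
12–18 s: ½(-10 + 6)(6) = -12 m/s
Δv = 32 m/s, so v(18) = -3 + (32) = 29 m/s.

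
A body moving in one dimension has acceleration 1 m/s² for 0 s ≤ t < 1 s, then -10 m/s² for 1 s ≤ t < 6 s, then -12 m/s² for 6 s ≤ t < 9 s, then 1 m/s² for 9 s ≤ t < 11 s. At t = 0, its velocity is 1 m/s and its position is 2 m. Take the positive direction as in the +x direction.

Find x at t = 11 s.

On each constant-a segment, Δv = aΔt and Δx = v₀Δt + ½aΔt²; chain segment to segment.
0–1 s: v starts 1 m/s; Δx = 1·1 + ½·1·1² = 1.5 m; v ends 2 m/s.
1–6 s: v starts 2 m/s; Δx = 2·5 + ½·-10·5² = -115 m; v ends -48 m/s.
6–9 s: v starts -48 m/s; Δx = -48·3 + ½·-12·3² = -198 m; v ends -84 m/s.
9–11 s: v starts -84 m/s; Δx = -84·2 + ½·1·2² = -166 m; v ends -82 m/s.
x(11) = 2 + Σ Δx = -475.5 m.

-475.5 m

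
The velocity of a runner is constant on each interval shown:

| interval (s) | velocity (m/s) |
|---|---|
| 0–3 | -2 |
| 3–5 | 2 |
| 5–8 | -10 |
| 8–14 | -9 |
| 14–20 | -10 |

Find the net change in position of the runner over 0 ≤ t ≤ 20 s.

-146 m

Net displacement equals the area under the velocity-time graph (areas below the axis count negative).
0–3 s: -2 × 3 = -6 m
3–5 s: 2 × 2 = 4 m
5–8 s: -10 × 3 = -30 m
8–14 s: -9 × 6 = -54 m
14–20 s: -10 × 6 = -60 m
Net displacement = -146 m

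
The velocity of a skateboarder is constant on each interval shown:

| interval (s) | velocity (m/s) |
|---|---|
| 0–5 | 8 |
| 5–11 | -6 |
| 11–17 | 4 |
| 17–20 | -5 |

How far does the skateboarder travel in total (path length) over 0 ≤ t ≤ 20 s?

115 m

Distance (not displacement) is the total path length: add the absolute areas under v-t.
0–5 s: |8| × 5 = 40 m
5–11 s: |-6| × 6 = 36 m
11–17 s: |4| × 6 = 24 m
17–20 s: |-5| × 3 = 15 m
Total distance = 115 m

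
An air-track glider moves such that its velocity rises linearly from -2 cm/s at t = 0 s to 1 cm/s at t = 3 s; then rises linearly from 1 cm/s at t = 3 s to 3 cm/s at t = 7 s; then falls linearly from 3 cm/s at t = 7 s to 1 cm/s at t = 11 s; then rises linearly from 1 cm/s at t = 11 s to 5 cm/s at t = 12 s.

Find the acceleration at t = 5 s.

Acceleration is the slope of the v-t graph on 3–7 s: (3 − 1)/(7 − 3) = 0.5 cm/s².

0.5 cm/s²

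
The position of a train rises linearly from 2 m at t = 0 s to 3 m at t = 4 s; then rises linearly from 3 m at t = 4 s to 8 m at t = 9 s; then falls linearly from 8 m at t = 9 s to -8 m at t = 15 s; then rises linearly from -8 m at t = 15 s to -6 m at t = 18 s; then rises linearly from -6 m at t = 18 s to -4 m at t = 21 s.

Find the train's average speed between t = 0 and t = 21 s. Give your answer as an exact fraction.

26/21 m/s

Average speed = (total path length)/(elapsed time); on a piecewise-linear x-t graph the path length is Σ|Δx|.
0–4 s: |Δx| = |3 − 2| = 1 m
4–9 s: |Δx| = |8 − 3| = 5 m
9–15 s: |Δx| = |-8 − 8| = 16 m
15–18 s: |Δx| = |-6 − -8| = 2 m
18–21 s: |Δx| = |-4 − -6| = 2 m
Total path = 26 m; average speed = 26/21 = 26/21 m/s.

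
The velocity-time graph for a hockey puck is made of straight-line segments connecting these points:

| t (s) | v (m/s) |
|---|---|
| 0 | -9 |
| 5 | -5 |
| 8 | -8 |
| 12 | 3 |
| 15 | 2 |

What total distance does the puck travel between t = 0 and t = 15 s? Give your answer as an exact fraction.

Distance (not displacement) is the total path length: add the absolute areas under v-t.
0–5 s: |½(-9 + -5)(5)| = 35 m
5–8 s: |½(-5 + -8)(3)| = 19.5 m
8–12 s: v = 0 at t = 120/11 s; triangle areas 128/11 + 18/11 = 146/11 m
12–15 s: |½(3 + 2)(3)| = 7.5 m
Total distance = 828/11 m

828/11 m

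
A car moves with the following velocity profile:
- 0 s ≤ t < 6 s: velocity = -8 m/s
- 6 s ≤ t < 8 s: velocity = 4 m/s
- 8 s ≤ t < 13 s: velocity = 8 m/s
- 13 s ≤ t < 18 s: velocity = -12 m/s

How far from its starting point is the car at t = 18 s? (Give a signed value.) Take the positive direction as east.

-60 m

Net displacement equals the area under the velocity-time graph (areas below the axis count negative).
0–6 s: -8 × 6 = -48 m
6–8 s: 4 × 2 = 8 m
8–13 s: 8 × 5 = 40 m
13–18 s: -12 × 5 = -60 m
Net displacement = -60 m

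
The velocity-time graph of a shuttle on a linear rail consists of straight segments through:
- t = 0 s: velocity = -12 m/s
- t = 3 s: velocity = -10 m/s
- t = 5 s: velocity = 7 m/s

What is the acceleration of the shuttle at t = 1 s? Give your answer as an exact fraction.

Acceleration is the slope of the v-t graph on 0–3 s: (-10 − -12)/(3 − 0) = 2/3 m/s².

2/3 m/s²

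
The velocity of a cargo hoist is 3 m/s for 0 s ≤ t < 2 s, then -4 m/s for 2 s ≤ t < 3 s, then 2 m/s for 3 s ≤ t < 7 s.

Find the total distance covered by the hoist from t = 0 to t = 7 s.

18 m

Total distance travelled is ∫|v| dt — sum the magnitudes of each area piece.
0–2 s: |3| × 2 = 6 m
2–3 s: |-4| × 1 = 4 m
3–7 s: |2| × 4 = 8 m
Total distance = 18 m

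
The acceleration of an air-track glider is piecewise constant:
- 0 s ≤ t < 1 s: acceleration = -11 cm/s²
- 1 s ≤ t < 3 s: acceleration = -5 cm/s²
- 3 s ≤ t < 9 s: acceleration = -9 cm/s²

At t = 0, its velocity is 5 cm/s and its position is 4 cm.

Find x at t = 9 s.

On each constant-a segment, Δv = aΔt and Δx = v₀Δt + ½aΔt²; chain segment to segment.
0–1 s: v starts 5 cm/s; Δx = 5·1 + ½·-11·1² = -0.5 cm; v ends -6 cm/s.
1–3 s: v starts -6 cm/s; Δx = -6·2 + ½·-5·2² = -22 cm; v ends -16 cm/s.
3–9 s: v starts -16 cm/s; Δx = -16·6 + ½·-9·6² = -258 cm; v ends -70 cm/s.
x(9) = 4 + Σ Δx = -276.5 cm.

-276.5 cm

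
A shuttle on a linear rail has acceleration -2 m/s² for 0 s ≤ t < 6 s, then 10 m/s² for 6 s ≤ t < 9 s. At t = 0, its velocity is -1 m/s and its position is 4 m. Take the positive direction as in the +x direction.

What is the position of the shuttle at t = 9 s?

-32 m

On each constant-a segment, Δv = aΔt and Δx = v₀Δt + ½aΔt²; chain segment to segment.
0–6 s: v starts -1 m/s; Δx = -1·6 + ½·-2·6² = -42 m; v ends -13 m/s.
6–9 s: v starts -13 m/s; Δx = -13·3 + ½·10·3² = 6 m; v ends 17 m/s.
x(9) = 4 + Σ Δx = -32 m.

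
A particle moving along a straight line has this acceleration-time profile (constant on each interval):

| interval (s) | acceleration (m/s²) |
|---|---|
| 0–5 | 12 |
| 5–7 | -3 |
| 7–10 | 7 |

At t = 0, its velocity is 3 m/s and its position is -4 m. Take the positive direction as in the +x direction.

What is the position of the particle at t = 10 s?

483.5 m

On each constant-a segment, Δv = aΔt and Δx = v₀Δt + ½aΔt²; chain segment to segment.
0–5 s: v starts 3 m/s; Δx = 3·5 + ½·12·5² = 165 m; v ends 63 m/s.
5–7 s: v starts 63 m/s; Δx = 63·2 + ½·-3·2² = 120 m; v ends 57 m/s.
7–10 s: v starts 57 m/s; Δx = 57·3 + ½·7·3² = 202.5 m; v ends 78 m/s.
x(10) = -4 + Σ Δx = 483.5 m.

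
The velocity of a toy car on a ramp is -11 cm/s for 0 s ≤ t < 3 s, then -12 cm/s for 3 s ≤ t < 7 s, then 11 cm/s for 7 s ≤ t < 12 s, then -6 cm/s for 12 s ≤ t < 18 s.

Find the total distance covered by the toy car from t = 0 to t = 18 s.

172 cm

Distance (not displacement) is the total path length: add the absolute areas under v-t.
0–3 s: |-11| × 3 = 33 cm
3–7 s: |-12| × 4 = 48 cm
7–12 s: |11| × 5 = 55 cm
12–18 s: |-6| × 6 = 36 cm
Total distance = 172 cm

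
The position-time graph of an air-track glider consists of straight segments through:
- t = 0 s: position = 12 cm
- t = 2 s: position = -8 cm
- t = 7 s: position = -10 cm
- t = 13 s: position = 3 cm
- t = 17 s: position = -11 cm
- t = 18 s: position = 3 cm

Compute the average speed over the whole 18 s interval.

3.5 cm/s

Average speed = (total path length)/(elapsed time); on a piecewise-linear x-t graph the path length is Σ|Δx|.
0–2 s: |Δx| = |-8 − 12| = 20 cm
2–7 s: |Δx| = |-10 − -8| = 2 cm
7–13 s: |Δx| = |3 − -10| = 13 cm
13–17 s: |Δx| = |-11 − 3| = 14 cm
17–18 s: |Δx| = |3 − -11| = 14 cm
Total path = 63 cm; average speed = 63/18 = 3.5 cm/s.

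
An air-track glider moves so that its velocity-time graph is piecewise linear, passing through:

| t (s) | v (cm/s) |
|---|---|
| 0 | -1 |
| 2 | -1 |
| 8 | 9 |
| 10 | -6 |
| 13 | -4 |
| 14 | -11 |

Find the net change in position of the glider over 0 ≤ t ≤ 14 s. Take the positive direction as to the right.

2.5 cm

Net displacement equals the area under the velocity-time graph (areas below the axis count negative).
0–2 s: -1 × 2 = -2 cm
2–8 s: ½(-1 + 9)(6) = 24 cm
8–10 s: ½(9 + -6)(2) = 3 cm
10–13 s: ½(-6 + -4)(3) = -15 cm
13–14 s: ½(-4 + -11)(1) = -7.5 cm
Net displacement = 2.5 cm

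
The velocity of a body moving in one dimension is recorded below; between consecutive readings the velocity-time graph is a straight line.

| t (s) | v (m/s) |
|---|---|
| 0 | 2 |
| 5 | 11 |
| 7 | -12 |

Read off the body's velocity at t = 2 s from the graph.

5.6 m/s

On 0–5 s the graph is linear from 2 to 11 m/s: v(2) = 2 + (11 − 2)·(2 − 0)/(5 − 0) = 5.6 m/s.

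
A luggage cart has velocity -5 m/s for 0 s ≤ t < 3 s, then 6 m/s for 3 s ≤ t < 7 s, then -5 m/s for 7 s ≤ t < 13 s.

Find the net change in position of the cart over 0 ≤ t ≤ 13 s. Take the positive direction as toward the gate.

-21 m

Displacement is the signed area under the v-t curve.
0–3 s: -5 × 3 = -15 m
3–7 s: 6 × 4 = 24 m
7–13 s: -5 × 6 = -30 m
Net displacement = -21 m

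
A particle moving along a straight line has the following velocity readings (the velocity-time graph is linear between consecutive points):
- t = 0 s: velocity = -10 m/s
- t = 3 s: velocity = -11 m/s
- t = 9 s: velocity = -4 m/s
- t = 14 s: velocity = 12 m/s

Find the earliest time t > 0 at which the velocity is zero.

t = 10.25 s

v changes sign on 9–14 s (from -4 to 12); the graph is linear there, so v = 0 at t = 9 + (4)·(14 − 9)/(12 − -4) = 10.25 s.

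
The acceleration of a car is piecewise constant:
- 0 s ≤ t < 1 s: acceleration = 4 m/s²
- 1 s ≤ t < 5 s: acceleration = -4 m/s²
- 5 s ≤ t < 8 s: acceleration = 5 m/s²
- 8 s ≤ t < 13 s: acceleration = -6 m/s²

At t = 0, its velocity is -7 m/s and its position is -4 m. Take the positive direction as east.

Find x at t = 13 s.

-182.5 m

On each constant-a segment, Δv = aΔt and Δx = v₀Δt + ½aΔt²; chain segment to segment.
0–1 s: v starts -7 m/s; Δx = -7·1 + ½·4·1² = -5 m; v ends -3 m/s.
1–5 s: v starts -3 m/s; Δx = -3·4 + ½·-4·4² = -44 m; v ends -19 m/s.
5–8 s: v starts -19 m/s; Δx = -19·3 + ½·5·3² = -34.5 m; v ends -4 m/s.
8–13 s: v starts -4 m/s; Δx = -4·5 + ½·-6·5² = -95 m; v ends -34 m/s.
x(13) = -4 + Σ Δx = -182.5 m.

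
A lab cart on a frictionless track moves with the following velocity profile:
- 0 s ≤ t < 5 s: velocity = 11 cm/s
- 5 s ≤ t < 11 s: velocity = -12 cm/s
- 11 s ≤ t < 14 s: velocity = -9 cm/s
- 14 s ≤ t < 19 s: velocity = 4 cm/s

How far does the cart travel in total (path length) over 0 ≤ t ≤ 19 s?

Total distance travelled is ∫|v| dt — sum the magnitudes of each area piece.
0–5 s: |11| × 5 = 55 cm
5–11 s: |-12| × 6 = 72 cm
11–14 s: |-9| × 3 = 27 cm
14–19 s: |4| × 5 = 20 cm
Total distance = 174 cm

174 cm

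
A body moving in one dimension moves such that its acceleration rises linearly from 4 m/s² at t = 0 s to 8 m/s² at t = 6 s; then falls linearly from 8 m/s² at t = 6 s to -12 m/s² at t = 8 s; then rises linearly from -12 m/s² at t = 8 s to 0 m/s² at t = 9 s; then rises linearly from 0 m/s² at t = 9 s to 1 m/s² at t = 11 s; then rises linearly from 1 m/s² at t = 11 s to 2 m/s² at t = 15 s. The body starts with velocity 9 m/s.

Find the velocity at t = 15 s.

Δv equals the area under the a-t graph; then v = v₀ + Δv.
0–6 s: ½(4 + 8)(6) = 36 m/s
6–8 s: ½(8 + -12)(2) = -4 m/s
8–9 s: ½(-12 + 0)(1) = -6 m/s
9–11 s: ½(0 + 1)(2) = 1 m/s
11–15 s: ½(1 + 2)(4) = 6 m/s
Δv = 33 m/s, so v(15) = 9 + (33) = 42 m/s.

42 m/s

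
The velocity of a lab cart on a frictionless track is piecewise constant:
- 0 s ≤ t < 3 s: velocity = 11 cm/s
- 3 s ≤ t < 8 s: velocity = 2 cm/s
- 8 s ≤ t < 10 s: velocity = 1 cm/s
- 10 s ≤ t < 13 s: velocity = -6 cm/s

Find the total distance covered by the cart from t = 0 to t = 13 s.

63 cm

Distance (not displacement) is the total path length: add the absolute areas under v-t.
0–3 s: |11| × 3 = 33 cm
3–8 s: |2| × 5 = 10 cm
8–10 s: |1| × 2 = 2 cm
10–13 s: |-6| × 3 = 18 cm
Total distance = 63 cm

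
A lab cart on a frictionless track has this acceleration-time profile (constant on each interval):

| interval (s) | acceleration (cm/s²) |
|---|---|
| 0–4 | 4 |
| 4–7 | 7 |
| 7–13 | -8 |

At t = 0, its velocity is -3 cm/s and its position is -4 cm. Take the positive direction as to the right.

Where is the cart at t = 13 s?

On each constant-a segment, Δv = aΔt and Δx = v₀Δt + ½aΔt²; chain segment to segment.
0–4 s: v starts -3 cm/s; Δx = -3·4 + ½·4·4² = 20 cm; v ends 13 cm/s.
4–7 s: v starts 13 cm/s; Δx = 13·3 + ½·7·3² = 70.5 cm; v ends 34 cm/s.
7–13 s: v starts 34 cm/s; Δx = 34·6 + ½·-8·6² = 60 cm; v ends -14 cm/s.
x(13) = -4 + Σ Δx = 146.5 cm.

146.5 cm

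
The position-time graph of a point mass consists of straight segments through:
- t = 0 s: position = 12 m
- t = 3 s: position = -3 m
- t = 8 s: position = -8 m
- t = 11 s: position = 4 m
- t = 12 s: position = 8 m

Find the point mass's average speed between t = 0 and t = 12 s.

3 m/s

Average speed = (total path length)/(elapsed time); on a piecewise-linear x-t graph the path length is Σ|Δx|.
0–3 s: |Δx| = |-3 − 12| = 15 m
3–8 s: |Δx| = |-8 − -3| = 5 m
8–11 s: |Δx| = |4 − -8| = 12 m
11–12 s: |Δx| = |8 − 4| = 4 m
Total path = 36 m; average speed = 36/12 = 3 m/s.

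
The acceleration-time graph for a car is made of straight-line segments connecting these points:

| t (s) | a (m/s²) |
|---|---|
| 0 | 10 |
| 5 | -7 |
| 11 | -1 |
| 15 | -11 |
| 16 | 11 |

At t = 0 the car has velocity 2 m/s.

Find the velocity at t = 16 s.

-38.5 m/s

Δv equals the area under the a-t graph; then v = v₀ + Δv.
0–5 s: ½(10 + -7)(5) = 7.5 m/s
5–11 s: ½(-7 + -1)(6) = -24 m/s
11–15 s: ½(-1 + -11)(4) = -24 m/s
15–16 s: ½(-11 + 11)(1) = 0 m/s
Δv = -40.5 m/s, so v(16) = 2 + (-40.5) = -38.5 m/s.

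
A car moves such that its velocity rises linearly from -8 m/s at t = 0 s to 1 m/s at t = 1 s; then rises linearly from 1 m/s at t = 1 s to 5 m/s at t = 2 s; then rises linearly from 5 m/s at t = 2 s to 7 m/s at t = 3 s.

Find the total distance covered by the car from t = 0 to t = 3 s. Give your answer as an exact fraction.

Total distance travelled is ∫|v| dt — sum the magnitudes of each area piece.
0–1 s: v = 0 at t = 8/9 s; triangle areas 32/9 + 1/18 = 65/18 m
1–2 s: |½(1 + 5)(1)| = 3 m
2–3 s: |½(5 + 7)(1)| = 6 m
Total distance = 227/18 m

227/18 m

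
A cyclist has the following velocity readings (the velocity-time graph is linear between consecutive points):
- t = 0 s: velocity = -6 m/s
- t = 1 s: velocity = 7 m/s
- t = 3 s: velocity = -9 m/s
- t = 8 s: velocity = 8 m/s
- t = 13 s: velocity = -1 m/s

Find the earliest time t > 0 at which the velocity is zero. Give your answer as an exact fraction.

t = 6/13 s

v changes sign on 0–1 s (from -6 to 7); the graph is linear there, so v = 0 at t = 0 + (6)·(1 − 0)/(7 − -6) = 6/13 s.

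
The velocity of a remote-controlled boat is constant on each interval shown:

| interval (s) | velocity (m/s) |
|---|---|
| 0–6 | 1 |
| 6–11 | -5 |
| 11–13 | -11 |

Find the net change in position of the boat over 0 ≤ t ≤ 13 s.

-41 m

Net displacement equals the area under the velocity-time graph (areas below the axis count negative).
0–6 s: 1 × 6 = 6 m
6–11 s: -5 × 5 = -25 m
11–13 s: -11 × 2 = -22 m
Net displacement = -41 m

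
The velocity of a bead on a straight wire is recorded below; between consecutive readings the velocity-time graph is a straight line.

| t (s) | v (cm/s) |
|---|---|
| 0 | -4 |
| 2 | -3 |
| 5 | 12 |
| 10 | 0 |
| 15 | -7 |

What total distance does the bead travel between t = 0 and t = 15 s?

Distance (not displacement) is the total path length: add the absolute areas under v-t.
0–2 s: |½(-4 + -3)(2)| = 7 cm
2–5 s: v = 0 at t = 2.6 s; triangle areas 0.9 + 14.4 = 15.3 cm
5–10 s: |½(12 + 0)(5)| = 30 cm
10–15 s: |½(0 + -7)(5)| = 17.5 cm
Total distance = 69.8 cm

69.8 cm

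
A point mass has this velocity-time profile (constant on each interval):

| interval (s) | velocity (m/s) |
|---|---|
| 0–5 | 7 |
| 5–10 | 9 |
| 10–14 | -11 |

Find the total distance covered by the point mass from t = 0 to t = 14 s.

124 m

Distance (not displacement) is the total path length: add the absolute areas under v-t.
0–5 s: |7| × 5 = 35 m
5–10 s: |9| × 5 = 45 m
10–14 s: |-11| × 4 = 44 m
Total distance = 124 m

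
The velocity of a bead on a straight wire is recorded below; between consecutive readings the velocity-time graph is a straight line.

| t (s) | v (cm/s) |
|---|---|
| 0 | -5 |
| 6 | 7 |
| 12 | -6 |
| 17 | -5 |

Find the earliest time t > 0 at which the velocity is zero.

t = 2.5 s

v changes sign on 0–6 s (from -5 to 7); the graph is linear there, so v = 0 at t = 0 + (5)·(6 − 0)/(7 − -5) = 2.5 s.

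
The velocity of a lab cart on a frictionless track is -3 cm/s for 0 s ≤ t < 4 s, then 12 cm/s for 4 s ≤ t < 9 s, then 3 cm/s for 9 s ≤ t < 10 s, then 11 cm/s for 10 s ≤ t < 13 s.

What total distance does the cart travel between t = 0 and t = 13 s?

108 cm

Distance (not displacement) is the total path length: add the absolute areas under v-t.
0–4 s: |-3| × 4 = 12 cm
4–9 s: |12| × 5 = 60 cm
9–10 s: |3| × 1 = 3 cm
10–13 s: |11| × 3 = 33 cm
Total distance = 108 cm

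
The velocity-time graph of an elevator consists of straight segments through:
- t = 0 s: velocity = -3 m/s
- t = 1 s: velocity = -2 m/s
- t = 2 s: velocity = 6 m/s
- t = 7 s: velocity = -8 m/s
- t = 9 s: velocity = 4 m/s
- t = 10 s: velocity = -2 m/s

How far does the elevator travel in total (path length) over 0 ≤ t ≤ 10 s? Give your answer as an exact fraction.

655/21 m

Distance (not displacement) is the total path length: add the absolute areas under v-t.
0–1 s: |½(-3 + -2)(1)| = 2.5 m
1–2 s: v = 0 at t = 1.25 s; triangle areas 0.25 + 2.25 = 2.5 m
2–7 s: v = 0 at t = 29/7 s; triangle areas 45/7 + 80/7 = 125/7 m
7–9 s: v = 0 at t = 25/3 s; triangle areas 16/3 + 4/3 = 20/3 m
9–10 s: v = 0 at t = 29/3 s; triangle areas 4/3 + 1/3 = 5/3 m
Total distance = 655/21 m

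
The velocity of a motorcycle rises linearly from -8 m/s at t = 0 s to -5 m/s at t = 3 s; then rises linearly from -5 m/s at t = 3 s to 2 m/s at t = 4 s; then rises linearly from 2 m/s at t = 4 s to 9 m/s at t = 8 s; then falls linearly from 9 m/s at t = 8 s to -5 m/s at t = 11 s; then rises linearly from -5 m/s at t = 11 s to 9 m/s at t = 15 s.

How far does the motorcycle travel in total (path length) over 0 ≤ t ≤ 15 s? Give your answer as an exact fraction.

981/14 m

Total distance travelled is ∫|v| dt — sum the magnitudes of each area piece.
0–3 s: |½(-8 + -5)(3)| = 19.5 m
3–4 s: v = 0 at t = 26/7 s; triangle areas 25/14 + 2/7 = 29/14 m
4–8 s: |½(2 + 9)(4)| = 22 m
8–11 s: v = 0 at t = 139/14 s; triangle areas 243/28 + 75/28 = 159/14 m
11–15 s: v = 0 at t = 87/7 s; triangle areas 25/7 + 81/7 = 106/7 m
Total distance = 981/14 m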